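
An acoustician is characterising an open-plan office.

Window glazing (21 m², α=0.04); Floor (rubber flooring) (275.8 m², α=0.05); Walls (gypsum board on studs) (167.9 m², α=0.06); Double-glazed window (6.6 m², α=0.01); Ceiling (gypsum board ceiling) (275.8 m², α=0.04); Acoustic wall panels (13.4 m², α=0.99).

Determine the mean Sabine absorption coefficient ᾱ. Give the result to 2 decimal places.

0.06

S = Σ Sᵢ = 21 + 275.8 + 167.9 + 6.6 + 275.8 + 13.4 = 760.5 m².
Weighted sum Σ Sα = 49.068.
ᾱ = A/S = 0.06.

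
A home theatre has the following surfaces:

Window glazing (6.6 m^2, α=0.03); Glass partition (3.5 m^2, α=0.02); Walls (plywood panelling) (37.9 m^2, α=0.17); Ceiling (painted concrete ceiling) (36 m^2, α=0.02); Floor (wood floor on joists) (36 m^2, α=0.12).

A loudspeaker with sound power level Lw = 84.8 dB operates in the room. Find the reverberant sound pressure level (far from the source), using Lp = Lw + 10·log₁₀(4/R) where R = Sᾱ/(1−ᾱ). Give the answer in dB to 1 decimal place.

A = 11.751 sabins; S = 120.0 m^2.
ᾱ = 0.0979, so room constant R = A/(1−ᾱ) = 13.026 m^2.
Lp = Lw + 10 log₁₀(4/R) = 84.8 -5.13 = 79.7 dB.

79.7 dB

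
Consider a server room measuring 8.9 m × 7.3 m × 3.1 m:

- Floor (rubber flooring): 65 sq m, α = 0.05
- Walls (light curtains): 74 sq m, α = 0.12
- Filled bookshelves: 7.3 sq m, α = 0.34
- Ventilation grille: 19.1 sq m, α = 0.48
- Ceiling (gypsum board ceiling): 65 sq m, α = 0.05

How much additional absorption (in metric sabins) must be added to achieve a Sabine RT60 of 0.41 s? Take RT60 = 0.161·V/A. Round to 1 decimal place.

52.1 sabins

A₁ = Σ Sᵢαᵢ = 65×0.05 + 74×0.12 + 7.3×0.34 + 19.1×0.48 + 65×0.05 = 27.030 sabins.
Target A₂ = 0.161·201.407/0.41 = 79.089 sabins (V = 201.407 m³).
ΔA = A₂ − A₁ = 79.089 − 27.030 = 52.1 sabins.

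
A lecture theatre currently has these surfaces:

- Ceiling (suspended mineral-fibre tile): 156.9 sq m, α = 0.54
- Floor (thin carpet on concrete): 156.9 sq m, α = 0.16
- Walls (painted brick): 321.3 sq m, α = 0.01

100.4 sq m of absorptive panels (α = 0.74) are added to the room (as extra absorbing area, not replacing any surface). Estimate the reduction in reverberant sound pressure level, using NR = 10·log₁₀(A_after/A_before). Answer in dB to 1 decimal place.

A_before = Σ Sᵢαᵢ = 156.9*0.54 + 156.9*0.16 + 321.3*0.01 = 113.043 sabins.
Added absorption = 100.4 × 0.74 = 74.296 sabins.
New total A_after = 187.339 sabins.
Reduction = 10 log₁₀(A_after/A_before) = 10 log₁₀(1.6572) = 2.2 dB.

2.2 dB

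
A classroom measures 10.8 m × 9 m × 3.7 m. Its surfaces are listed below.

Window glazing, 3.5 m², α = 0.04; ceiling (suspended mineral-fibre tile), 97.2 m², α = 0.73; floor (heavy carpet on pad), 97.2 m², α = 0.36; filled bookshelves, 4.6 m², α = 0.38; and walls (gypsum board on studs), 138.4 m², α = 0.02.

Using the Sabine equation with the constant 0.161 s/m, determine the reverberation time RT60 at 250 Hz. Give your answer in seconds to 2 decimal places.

0.52 seconds

Total absorption A = 3.5×0.04 + 97.2×0.73 + 97.2×0.36 + 4.6×0.38 + 138.4×0.02
  = 0.140 + 70.956 + 34.992 + 1.748 + 2.768 = 110.604 m² sabins.
Room volume: 359.64 m³.
RT60 = 0.161 · V / A = 0.161 × 359.64 / 110.604 = 0.52 s.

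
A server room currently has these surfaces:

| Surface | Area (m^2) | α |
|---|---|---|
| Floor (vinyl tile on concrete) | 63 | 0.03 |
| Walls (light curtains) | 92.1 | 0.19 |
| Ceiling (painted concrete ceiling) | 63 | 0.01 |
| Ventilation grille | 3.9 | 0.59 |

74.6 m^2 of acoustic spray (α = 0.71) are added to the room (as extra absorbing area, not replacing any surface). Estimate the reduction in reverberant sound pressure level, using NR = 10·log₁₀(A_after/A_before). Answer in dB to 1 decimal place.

5.3 dB

A_before = Σ Sᵢαᵢ = 63*0.03 + 92.1*0.19 + 63*0.01 + 3.9*0.59 = 22.320 sabins.
Added absorption = 74.6 × 0.71 = 52.966 sabins.
A_after = 22.320 + 52.966 = 75.286 sabins.
NR = 10·log₁₀(75.286/22.320) = 5.3 dB.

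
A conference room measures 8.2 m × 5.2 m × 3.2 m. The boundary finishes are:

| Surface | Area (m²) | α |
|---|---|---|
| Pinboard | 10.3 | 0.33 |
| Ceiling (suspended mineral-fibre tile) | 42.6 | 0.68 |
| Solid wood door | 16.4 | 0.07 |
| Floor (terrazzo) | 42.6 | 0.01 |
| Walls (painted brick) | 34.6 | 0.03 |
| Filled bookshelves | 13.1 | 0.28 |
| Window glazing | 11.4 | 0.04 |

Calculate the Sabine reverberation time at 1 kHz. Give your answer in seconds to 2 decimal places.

Equivalent absorption area: A = 10.3·0.33 + 42.6·0.68 + 16.4·0.07 + 42.6·0.01 + 34.6·0.03 + 13.1·0.28 + 11.4·0.04 = 39.103 m².
Volume V = 8.2 × 5.2 × 3.2 = 136.448 m³.
Sabine: RT60 = 0.161 × 136.448 / 39.103 = 0.56 s.

0.56 s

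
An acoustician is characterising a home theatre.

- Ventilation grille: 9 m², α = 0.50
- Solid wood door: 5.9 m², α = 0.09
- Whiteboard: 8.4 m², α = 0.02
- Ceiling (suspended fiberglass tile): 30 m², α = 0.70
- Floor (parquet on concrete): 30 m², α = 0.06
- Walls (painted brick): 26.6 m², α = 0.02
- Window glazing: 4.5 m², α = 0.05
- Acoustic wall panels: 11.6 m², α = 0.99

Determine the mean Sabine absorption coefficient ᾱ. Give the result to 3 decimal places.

S = Σ Sᵢ = 9 + 5.9 + 8.4 + 30 + 30 + 26.6 + 4.5 + 11.6 = 126.0 m².
A = 9×0.50 + 5.9×0.09 + 8.4×0.02 + 30×0.70 + 30×0.06 + 26.6×0.02 + 4.5×0.05 + 11.6×0.99 = 40.240 sabins.
ᾱ = A/S = 0.319.

0.319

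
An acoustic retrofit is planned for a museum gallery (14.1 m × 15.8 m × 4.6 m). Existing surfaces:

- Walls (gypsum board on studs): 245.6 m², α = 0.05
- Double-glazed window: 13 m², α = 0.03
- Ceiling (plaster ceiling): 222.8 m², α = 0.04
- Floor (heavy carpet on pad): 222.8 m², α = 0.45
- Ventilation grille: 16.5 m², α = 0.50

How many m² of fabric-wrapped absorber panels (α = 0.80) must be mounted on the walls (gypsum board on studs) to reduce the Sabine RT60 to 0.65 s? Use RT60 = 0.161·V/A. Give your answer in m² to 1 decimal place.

Total absorption A₁ = 245.6*0.05 + 13*0.03 + 222.8*0.04 + 222.8*0.45 + 16.5*0.50
  = 12.280 + 0.390 + 8.912 + 100.260 + 8.250 = 130.092 m² sabins.
Required A₂ = 0.161·1024.788/0.65 = 253.832 sabins.
ΔA needed = 253.832 − 130.092 = 123.740 sabins.
Net gain per m²: Δα = 0.80 − 0.05 = 0.75.
Panel area = 123.740 / 0.75 = 165.0 m².

165.0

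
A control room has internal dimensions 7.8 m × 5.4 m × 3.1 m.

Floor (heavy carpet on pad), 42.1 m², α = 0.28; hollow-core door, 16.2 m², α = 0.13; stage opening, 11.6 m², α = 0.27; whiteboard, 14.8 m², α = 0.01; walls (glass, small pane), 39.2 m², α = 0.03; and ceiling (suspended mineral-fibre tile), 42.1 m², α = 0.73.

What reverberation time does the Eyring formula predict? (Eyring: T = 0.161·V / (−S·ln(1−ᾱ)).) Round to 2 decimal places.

Total surface area S = 42.1 + 16.2 + 11.6 + 14.8 + 39.2 + 42.1 = 166.0 m².
Σ(Sᵢαᵢ) = 42.1·0.28 + 16.2·0.13 + 11.6·0.27 + 14.8·0.01 + 39.2·0.03 + 42.1·0.73 = 49.083.
Mean coefficient ᾱ = A/S = 0.2957.
Eyring denominator: −S ln(1−ᾱ) = 58.191.
V = 7.8 × 5.4 × 3.1 = 130.572 m³.
RT60 = 0.161 × 130.572 / 58.191 = 0.36 s.

0.36 sec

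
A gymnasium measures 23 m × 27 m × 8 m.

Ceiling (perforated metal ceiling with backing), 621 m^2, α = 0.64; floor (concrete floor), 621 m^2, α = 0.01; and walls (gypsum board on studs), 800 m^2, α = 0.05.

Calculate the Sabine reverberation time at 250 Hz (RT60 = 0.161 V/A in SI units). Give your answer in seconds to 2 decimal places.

1.80 s

Summing Sᵢαᵢ: 397.440 + 6.210 + 40.000 → A = 443.650 sabins.
Volume V = 23 × 27 × 8 = 4968 m³.
RT60 = 0.161 · V / A = 0.161 × 4968 / 443.650 = 1.80 s.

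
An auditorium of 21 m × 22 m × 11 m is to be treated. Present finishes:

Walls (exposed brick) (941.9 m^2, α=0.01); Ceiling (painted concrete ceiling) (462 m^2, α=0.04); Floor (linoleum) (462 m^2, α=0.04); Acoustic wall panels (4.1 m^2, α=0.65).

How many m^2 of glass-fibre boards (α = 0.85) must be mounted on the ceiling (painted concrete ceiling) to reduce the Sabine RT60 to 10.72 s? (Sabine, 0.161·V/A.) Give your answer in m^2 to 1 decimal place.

33.7

Summing Sᵢαᵢ: 9.419 + 18.480 + 18.480 + 2.665 → A₁ = 49.044 sabins.
V = 5082 m³. Target absorption A₂ = 0.161 × 5082 / 10.72 = 76.325 sabins.
Absorption to add: 76.325 − 49.044 = 27.281 sabins.
Net gain per m^2: Δα = 0.85 − 0.04 = 0.81.
Panel area = 27.281 / 0.81 = 33.7 m^2.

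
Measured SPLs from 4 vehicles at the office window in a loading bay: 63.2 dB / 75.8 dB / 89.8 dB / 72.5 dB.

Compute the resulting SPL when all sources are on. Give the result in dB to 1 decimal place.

Converting to relative power and adding: 10^(63.2/10) + 10^(75.8/10) + 10^(89.8/10) + 10^(72.5/10) = 1.013e+09.
Combined level = 10 log₁₀(1.013e+09) = 90.1 dB.

90.1 dB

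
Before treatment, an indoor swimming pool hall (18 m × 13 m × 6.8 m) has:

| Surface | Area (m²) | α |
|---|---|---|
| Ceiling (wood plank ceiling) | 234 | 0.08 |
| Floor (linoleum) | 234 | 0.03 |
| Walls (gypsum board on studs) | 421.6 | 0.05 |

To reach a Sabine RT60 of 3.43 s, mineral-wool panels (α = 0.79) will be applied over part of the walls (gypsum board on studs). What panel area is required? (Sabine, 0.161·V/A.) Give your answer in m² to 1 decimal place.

37.7

Summing Sᵢαᵢ: 18.720 + 7.020 + 21.080 → A₁ = 46.820 sabins.
Required A₂ = 0.161·1591.2/3.43 = 74.689 sabins.
ΔA needed = 74.689 − 46.820 = 27.869 sabins.
Net gain per m²: Δα = 0.79 − 0.05 = 0.74.
Area = ΔA/Δα = 27.869/0.74 = 37.7 m².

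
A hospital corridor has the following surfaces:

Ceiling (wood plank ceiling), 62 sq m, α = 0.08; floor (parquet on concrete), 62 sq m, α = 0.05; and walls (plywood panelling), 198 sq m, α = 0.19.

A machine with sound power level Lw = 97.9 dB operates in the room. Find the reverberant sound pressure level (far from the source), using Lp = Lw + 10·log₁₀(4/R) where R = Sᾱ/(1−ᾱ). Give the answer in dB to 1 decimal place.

86.7 dB

Σ(Sᵢαᵢ) = 62·0.08 + 62·0.05 + 198·0.19 = 45.680; total area S = 322.0 sq m.
ᾱ = 0.1419, so room constant R = A/(1−ᾱ) = 53.234 sq m.
Lp = 97.9 + 10·log₁₀(4/53.234) = 97.9 + (-11.24) = 86.7 dB.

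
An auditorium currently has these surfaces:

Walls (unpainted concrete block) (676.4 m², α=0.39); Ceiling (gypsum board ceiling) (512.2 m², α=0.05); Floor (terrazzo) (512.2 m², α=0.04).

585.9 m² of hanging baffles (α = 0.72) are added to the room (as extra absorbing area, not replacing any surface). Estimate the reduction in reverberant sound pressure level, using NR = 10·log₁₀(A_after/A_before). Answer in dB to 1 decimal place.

Total absorption A_before = 676.4·0.39 + 512.2·0.05 + 512.2·0.04
  = 263.796 + 25.610 + 20.488 = 309.894 m² sabins.
Added absorption = 585.9 × 0.72 = 421.848 sabins.
A_after = 309.894 + 421.848 = 731.742 sabins.
NR = 10·log₁₀(731.742/309.894) = 3.7 dB.

3.7 dB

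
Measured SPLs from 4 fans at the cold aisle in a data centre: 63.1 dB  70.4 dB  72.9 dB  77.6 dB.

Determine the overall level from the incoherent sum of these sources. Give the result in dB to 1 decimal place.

Σ 10^(Lᵢ/10) = 9.005e+07.
Combined level = 10 log₁₀(9.005e+07) = 79.5 dB.

79.5 dB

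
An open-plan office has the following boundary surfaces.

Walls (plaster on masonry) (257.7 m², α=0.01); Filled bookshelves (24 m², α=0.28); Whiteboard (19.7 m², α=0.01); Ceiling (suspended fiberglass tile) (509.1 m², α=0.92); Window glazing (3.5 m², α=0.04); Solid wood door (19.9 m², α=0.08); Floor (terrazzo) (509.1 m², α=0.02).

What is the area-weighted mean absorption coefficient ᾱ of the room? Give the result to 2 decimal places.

0.36

Total surface area S = 1343.0 m².
Weighted sum Σ Sα = 489.780.
ᾱ = A/S = 0.36.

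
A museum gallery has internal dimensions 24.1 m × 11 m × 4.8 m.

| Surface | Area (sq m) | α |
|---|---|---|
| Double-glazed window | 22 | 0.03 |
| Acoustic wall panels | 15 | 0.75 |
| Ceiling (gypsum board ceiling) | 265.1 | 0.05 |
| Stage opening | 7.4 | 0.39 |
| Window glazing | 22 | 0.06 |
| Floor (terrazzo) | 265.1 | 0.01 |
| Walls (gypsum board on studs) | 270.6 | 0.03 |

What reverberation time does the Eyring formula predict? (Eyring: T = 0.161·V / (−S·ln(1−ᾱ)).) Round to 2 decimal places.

Total surface area S = 22 + 15 + 265.1 + 7.4 + 22 + 265.1 + 270.6 = 867.2 sq m.
Absorption A = 22×0.03 + 15×0.75 + 265.1×0.05 + 7.4×0.39 + 22×0.06 + 265.1×0.01 + 270.6×0.03 = 40.140 sabins.
Mean coefficient ᾱ = A/S = 0.0463.
−S·ln(1−ᾱ) = −867.2 × ln(1 − 0.0463) = 41.111.
V = 24.1 × 11 × 4.8 = 1272.48 m³.
T = 0.161·V/[−S·ln(1−ᾱ)] = 0.161·1272.48/41.111 = 4.98 s.

4.98 sec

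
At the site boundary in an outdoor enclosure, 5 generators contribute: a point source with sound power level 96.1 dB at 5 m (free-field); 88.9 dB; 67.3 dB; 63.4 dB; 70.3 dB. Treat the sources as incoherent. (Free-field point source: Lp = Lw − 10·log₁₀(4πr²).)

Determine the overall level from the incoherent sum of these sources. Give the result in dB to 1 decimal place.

89.1 dB

Source at 5 m: Lp = 96.1 − 10·log₁₀(4π·5²) = 96.1 − 10·log₁₀(314.159) = 71.1 dB.
Sum in the linear (power) domain: Σ 10^(Lᵢ/10) = 10^(71.1/10) + 10^(88.9/10) + 10^(67.3/10) + 10^(63.4/10) + 10^(70.3/10) = 8.074e+08.
Combined level = 10 log₁₀(8.074e+08) = 89.1 dB.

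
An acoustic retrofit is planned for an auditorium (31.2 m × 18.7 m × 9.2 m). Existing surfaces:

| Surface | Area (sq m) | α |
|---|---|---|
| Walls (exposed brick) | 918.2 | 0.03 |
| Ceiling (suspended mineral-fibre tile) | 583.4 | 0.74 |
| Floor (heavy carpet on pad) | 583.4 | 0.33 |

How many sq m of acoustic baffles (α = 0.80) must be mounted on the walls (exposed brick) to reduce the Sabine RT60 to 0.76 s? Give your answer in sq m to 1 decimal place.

Equivalent absorption area: A₁ = 918.2*0.03 + 583.4*0.74 + 583.4*0.33 = 651.784 sq m.
V = 5367.648 m³. Target absorption A₂ = 0.161 × 5367.648 / 0.76 = 1137.094 sabins.
ΔA needed = 1137.094 − 651.784 = 485.310 sabins.
Each sq m of panel replacing the walls (exposed brick) adds (0.80 − 0.03) = 0.77 sabins.
Area = ΔA/Δα = 485.310/0.77 = 630.3 sq m.

630.3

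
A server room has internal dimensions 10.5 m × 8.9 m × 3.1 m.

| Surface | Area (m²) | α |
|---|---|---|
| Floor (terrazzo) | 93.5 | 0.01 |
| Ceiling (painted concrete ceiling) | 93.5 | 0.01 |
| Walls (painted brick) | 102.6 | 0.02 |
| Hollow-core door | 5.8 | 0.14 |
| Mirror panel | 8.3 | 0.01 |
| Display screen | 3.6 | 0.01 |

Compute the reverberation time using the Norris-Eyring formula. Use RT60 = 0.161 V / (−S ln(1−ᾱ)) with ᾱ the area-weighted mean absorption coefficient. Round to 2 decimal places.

Total surface area S = 93.5 + 93.5 + 102.6 + 5.8 + 8.3 + 3.6 = 307.3 m².
Absorption A = 93.5×0.01 + 93.5×0.01 + 102.6×0.02 + 5.8×0.14 + 8.3×0.01 + 3.6×0.01 = 4.853 sabins.
ᾱ = 4.853 / 307.3 = 0.0158.
−S·ln(1−ᾱ) = −307.3 × ln(1 − 0.0158) = 4.894.
V = 10.5 × 8.9 × 3.1 = 289.695 m³.
RT60 = 0.161 × 289.695 / 4.894 = 9.53 s.

9.53 sec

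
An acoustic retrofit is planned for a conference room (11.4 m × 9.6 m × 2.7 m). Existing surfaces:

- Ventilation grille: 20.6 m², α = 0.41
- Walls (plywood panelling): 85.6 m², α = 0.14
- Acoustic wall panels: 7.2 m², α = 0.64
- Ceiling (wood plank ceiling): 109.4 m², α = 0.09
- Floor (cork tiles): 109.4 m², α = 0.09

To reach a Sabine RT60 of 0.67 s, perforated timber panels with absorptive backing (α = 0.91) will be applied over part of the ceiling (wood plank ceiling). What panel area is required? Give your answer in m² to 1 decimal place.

Equivalent absorption area: A₁ = 20.6·0.41 + 85.6·0.14 + 7.2·0.64 + 109.4·0.09 + 109.4·0.09 = 44.730 m².
Required A₂ = 0.161·295.488/0.67 = 71.005 sabins.
Absorption to add: 71.005 − 44.730 = 26.275 sabins.
Net gain per m²: Δα = 0.91 − 0.09 = 0.82.
Area = ΔA/Δα = 26.275/0.82 = 32.0 m².

32.0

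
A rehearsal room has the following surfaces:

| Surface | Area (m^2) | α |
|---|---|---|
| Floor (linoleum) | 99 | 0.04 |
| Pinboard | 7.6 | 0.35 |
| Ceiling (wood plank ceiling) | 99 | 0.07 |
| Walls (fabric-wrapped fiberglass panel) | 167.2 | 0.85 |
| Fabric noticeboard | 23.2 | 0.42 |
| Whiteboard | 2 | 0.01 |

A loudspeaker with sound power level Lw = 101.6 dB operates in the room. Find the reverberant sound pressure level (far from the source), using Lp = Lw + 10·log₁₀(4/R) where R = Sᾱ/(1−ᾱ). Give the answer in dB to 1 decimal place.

83.1 dB

A = 165.434 sabins; S = 398.0 m^2.
ᾱ = 0.4157, so room constant R = A/(1−ᾱ) = 283.132 m^2.
Lp = 101.6 + 10·log₁₀(4/283.132) = 101.6 + (-18.50) = 83.1 dB.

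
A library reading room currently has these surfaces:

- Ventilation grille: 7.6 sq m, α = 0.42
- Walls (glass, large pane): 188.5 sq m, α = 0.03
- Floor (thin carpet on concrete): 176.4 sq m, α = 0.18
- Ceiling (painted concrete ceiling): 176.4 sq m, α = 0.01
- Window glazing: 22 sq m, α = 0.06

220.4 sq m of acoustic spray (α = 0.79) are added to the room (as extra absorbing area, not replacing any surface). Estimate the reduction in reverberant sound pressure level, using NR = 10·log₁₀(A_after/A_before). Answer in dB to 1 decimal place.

Equivalent absorption area: A_before = 7.6·0.42 + 188.5·0.03 + 176.4·0.18 + 176.4·0.01 + 22·0.06 = 43.683 sq m.
Treatment contributes 220.4·0.79 = 174.116 sabins.
New total A_after = 217.799 sabins.
Reduction = 10 log₁₀(A_after/A_before) = 10 log₁₀(4.9859) = 7.0 dB.

7.0 dB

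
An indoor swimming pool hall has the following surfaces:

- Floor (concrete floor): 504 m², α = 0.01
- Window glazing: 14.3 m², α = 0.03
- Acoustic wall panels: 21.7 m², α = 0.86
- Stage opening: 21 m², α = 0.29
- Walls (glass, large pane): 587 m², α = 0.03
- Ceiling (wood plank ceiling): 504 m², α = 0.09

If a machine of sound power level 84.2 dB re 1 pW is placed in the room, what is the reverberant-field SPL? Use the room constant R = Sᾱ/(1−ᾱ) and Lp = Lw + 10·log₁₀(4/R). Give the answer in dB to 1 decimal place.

70.3 dB

A = 93.191 sabins; S = 1652.0 m².
ᾱ = 0.0564, so room constant R = A/(1−ᾱ) = 98.761 m².
Lp = Lw + 10 log₁₀(4/R) = 84.2 -13.93 = 70.3 dB.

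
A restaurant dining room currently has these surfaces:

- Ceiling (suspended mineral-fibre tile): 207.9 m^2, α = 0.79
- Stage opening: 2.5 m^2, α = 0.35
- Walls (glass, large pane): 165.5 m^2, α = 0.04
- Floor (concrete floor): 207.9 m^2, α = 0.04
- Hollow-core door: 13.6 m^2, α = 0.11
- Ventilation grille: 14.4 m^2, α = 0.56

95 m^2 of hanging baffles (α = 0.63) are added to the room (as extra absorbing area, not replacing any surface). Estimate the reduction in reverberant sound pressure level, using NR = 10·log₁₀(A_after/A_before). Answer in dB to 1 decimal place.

A_before = Σ Sᵢαᵢ = 207.9·0.79 + 2.5·0.35 + 165.5·0.04 + 207.9·0.04 + 13.6·0.11 + 14.4·0.56 = 189.612 sabins.
Added absorption = 95 × 0.63 = 59.850 sabins.
New total A_after = 249.462 sabins.
Reduction = 10 log₁₀(A_after/A_before) = 10 log₁₀(1.3156) = 1.2 dB.

1.2 dB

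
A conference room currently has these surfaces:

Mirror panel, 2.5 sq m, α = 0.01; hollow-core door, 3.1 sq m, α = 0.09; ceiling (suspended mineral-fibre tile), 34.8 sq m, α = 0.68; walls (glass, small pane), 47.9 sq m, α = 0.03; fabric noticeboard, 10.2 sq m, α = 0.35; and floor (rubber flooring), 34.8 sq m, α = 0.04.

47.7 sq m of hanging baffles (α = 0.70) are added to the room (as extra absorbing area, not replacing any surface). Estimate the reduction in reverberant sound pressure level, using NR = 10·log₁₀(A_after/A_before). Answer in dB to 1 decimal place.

3.2 dB

A_before = Σ Sᵢαᵢ = 2.5×0.01 + 3.1×0.09 + 34.8×0.68 + 47.9×0.03 + 10.2×0.35 + 34.8×0.04 = 30.367 sabins.
Treatment contributes 47.7·0.70 = 33.390 sabins.
A_after = 30.367 + 33.390 = 63.757 sabins.
NR = 10·log₁₀(63.757/30.367) = 3.2 dB.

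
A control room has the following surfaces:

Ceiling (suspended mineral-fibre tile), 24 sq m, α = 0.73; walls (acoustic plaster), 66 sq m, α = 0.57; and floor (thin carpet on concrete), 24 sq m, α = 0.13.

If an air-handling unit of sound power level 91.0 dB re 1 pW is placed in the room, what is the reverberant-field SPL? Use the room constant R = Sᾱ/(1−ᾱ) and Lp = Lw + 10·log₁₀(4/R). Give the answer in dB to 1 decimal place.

76.3 dB

Σ(Sᵢαᵢ) = 24×0.73 + 66×0.57 + 24×0.13 = 58.260; total area S = 114.0 sq m.
ᾱ = 0.5111, so room constant R = A/(1−ᾱ) = 119.165 sq m.
Lp = Lw + 10 log₁₀(4/R) = 91.0 -14.74 = 76.3 dB.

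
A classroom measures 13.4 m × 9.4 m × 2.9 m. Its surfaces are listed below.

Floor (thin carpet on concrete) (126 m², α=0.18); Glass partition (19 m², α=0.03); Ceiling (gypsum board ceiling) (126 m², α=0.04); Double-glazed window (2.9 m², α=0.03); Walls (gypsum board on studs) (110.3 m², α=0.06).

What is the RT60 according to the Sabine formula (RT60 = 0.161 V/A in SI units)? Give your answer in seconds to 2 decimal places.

1.68 s

A = Σ Sᵢαᵢ = 126×0.18 + 19×0.03 + 126×0.04 + 2.9×0.03 + 110.3×0.06 = 34.995 sabins.
V = 13.4·9.4·2.9 = 365.284 m³.
Sabine: RT60 = 0.161 × 365.284 / 34.995 = 1.68 s.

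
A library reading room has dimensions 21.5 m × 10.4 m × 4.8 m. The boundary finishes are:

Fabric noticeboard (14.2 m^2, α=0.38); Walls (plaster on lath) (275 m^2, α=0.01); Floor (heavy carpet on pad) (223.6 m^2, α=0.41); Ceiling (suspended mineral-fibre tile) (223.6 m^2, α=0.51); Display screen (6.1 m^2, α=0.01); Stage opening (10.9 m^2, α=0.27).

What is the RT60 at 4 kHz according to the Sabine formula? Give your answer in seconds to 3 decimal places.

0.797 s

A = Σ Sᵢαᵢ = 14.2·0.38 + 275·0.01 + 223.6·0.41 + 223.6·0.51 + 6.1·0.01 + 10.9·0.27 = 216.862 sabins.
Volume V = 21.5 × 10.4 × 4.8 = 1073.28 m³.
Sabine: RT60 = 0.161 × 1073.28 / 216.862 = 0.797 s.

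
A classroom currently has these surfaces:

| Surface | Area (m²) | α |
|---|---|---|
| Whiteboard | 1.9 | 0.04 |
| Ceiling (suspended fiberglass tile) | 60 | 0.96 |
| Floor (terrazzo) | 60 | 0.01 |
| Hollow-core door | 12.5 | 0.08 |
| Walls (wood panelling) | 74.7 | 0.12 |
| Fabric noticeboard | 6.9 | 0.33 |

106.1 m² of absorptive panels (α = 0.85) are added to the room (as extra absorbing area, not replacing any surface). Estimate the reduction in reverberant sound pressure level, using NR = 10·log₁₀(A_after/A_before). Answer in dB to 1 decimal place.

3.6 dB

Summing Sᵢαᵢ: 0.076 + 57.600 + 0.600 + 1.000 + 8.964 + 2.277 → A_before = 70.517 sabins.
Added absorption = 106.1 × 0.85 = 90.185 sabins.
New total A_after = 160.702 sabins.
Reduction = 10 log₁₀(A_after/A_before) = 10 log₁₀(2.2789) = 3.6 dB.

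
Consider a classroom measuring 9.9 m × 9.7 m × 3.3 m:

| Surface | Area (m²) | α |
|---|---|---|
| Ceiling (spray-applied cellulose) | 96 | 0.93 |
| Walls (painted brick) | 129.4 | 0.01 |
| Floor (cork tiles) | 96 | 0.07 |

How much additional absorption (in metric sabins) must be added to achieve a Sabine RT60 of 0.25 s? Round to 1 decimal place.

Equivalent absorption area: A₁ = 96×0.93 + 129.4×0.01 + 96×0.07 = 97.294 m².
For T = 0.25 s, need A₂ = 0.161·V/T = 0.161·316.899/0.25 = 204.083 sabins.
ΔA = A₂ − A₁ = 204.083 − 97.294 = 106.8 sabins.

106.8 sabins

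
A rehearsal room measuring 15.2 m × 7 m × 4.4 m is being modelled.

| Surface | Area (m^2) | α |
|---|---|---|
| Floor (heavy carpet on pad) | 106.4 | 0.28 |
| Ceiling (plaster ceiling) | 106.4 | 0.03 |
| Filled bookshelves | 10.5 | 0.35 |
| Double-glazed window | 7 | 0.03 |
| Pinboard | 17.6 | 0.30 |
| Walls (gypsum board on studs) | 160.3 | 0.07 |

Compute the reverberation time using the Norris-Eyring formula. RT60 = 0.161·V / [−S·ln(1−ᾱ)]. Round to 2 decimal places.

1.32 s

Total surface area S = 106.4 + 106.4 + 10.5 + 7 + 17.6 + 160.3 = 408.2 m^2.
Σ(Sᵢαᵢ) = 106.4×0.28 + 106.4×0.03 + 10.5×0.35 + 7×0.03 + 17.6×0.30 + 160.3×0.07 = 53.370.
Mean coefficient ᾱ = A/S = 0.1307.
−S·ln(1−ᾱ) = −408.2 × ln(1 − 0.1307) = 57.175.
V = 15.2 × 7 × 4.4 = 468.16 m³.
T = 0.161·V/[−S·ln(1−ᾱ)] = 0.161·468.16/57.175 = 1.32 s.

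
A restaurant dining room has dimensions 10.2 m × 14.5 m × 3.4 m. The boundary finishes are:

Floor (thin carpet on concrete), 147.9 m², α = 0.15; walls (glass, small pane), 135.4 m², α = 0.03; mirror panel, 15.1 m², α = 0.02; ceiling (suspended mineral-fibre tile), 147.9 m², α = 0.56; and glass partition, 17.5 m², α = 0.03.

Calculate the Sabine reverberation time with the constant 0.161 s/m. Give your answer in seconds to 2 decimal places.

A = Σ Sᵢαᵢ = 147.9×0.15 + 135.4×0.03 + 15.1×0.02 + 147.9×0.56 + 17.5×0.03 = 109.898 sabins.
Room volume: 502.86 m³.
RT60 = 0.161 · V / A = 0.161 × 502.86 / 109.898 = 0.74 s.

0.74 seconds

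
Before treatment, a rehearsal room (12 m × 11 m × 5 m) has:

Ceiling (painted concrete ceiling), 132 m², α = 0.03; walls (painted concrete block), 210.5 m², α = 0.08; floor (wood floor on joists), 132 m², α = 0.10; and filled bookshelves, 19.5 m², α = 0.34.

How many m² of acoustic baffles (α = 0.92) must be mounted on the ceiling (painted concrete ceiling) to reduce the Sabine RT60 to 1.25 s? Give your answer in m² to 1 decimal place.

Equivalent absorption area: A₁ = 132*0.03 + 210.5*0.08 + 132*0.10 + 19.5*0.34 = 40.630 m².
V = 660 m³. Target absorption A₂ = 0.161 × 660 / 1.25 = 85.008 sabins.
Absorption to add: 85.008 − 40.630 = 44.378 sabins.
Net gain per m²: Δα = 0.92 − 0.03 = 0.89.
Panel area = 44.378 / 0.89 = 49.9 m².

49.9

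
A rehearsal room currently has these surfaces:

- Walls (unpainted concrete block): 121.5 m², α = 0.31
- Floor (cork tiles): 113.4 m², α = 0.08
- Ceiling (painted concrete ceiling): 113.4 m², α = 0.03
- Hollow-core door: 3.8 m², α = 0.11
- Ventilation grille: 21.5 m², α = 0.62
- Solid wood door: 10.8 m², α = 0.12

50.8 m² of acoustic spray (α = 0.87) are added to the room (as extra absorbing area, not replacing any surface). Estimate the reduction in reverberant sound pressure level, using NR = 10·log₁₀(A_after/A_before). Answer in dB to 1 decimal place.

Summing Sᵢαᵢ: 37.665 + 9.072 + 3.402 + 0.418 + 13.330 + 1.296 → A_before = 65.183 sabins.
Treatment contributes 50.8·0.87 = 44.196 sabins.
New total A_after = 109.379 sabins.
NR = 10·log₁₀(109.379/65.183) = 2.2 dB.

2.2 dB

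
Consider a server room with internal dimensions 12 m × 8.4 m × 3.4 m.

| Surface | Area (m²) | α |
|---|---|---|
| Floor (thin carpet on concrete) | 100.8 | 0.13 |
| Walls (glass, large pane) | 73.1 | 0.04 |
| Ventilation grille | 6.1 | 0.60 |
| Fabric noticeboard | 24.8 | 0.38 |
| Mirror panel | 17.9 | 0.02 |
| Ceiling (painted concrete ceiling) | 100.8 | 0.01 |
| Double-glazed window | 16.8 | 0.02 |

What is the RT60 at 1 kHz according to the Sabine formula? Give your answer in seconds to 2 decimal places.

1.79 s

Equivalent absorption area: A = 100.8×0.13 + 73.1×0.04 + 6.1×0.60 + 24.8×0.38 + 17.9×0.02 + 100.8×0.01 + 16.8×0.02 = 30.814 m².
V = 12·8.4·3.4 = 342.72 m³.
Sabine: RT60 = 0.161 × 342.72 / 30.814 = 1.79 s.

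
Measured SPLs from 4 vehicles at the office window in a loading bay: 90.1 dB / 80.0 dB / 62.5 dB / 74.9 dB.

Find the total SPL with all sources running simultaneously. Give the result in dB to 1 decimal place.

Σ 10^(Lᵢ/10) = 1.156e+09.
L_total = 10·log₁₀(1.156e+09) = 90.6 dB.

90.6 dB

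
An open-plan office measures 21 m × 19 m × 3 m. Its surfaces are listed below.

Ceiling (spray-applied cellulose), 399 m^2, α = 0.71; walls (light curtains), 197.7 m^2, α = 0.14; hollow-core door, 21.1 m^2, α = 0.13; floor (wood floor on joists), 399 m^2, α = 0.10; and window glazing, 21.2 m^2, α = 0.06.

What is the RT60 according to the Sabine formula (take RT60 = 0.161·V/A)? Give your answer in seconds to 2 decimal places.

Equivalent absorption area: A = 399*0.71 + 197.7*0.14 + 21.1*0.13 + 399*0.10 + 21.2*0.06 = 354.883 m^2.
Volume V = 21 × 19 × 3 = 1197 m³.
T = 0.161 V/A = 0.161·1197/354.883 = 0.54 s.

0.54 s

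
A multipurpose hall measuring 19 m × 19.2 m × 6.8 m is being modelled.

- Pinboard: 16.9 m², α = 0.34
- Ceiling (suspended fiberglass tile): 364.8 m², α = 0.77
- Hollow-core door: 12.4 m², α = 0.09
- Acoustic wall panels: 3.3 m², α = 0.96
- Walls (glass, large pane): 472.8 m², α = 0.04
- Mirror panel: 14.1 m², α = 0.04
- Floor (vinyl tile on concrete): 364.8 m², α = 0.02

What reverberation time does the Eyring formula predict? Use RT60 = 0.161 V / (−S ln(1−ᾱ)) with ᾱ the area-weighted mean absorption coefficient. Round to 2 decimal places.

1.09 s

S = Σ Sᵢ = 1249.1 m².
Σ(Sᵢαᵢ) = 16.9·0.34 + 364.8·0.77 + 12.4·0.09 + 3.3·0.96 + 472.8·0.04 + 14.1·0.04 + 364.8·0.02 = 317.698.
ᾱ = 317.698 / 1249.1 = 0.2543.
Eyring denominator: −S ln(1−ᾱ) = 366.526.
V = 19 × 19.2 × 6.8 = 2480.64 m³.
RT60 = 0.161 × 2480.64 / 366.526 = 1.09 s.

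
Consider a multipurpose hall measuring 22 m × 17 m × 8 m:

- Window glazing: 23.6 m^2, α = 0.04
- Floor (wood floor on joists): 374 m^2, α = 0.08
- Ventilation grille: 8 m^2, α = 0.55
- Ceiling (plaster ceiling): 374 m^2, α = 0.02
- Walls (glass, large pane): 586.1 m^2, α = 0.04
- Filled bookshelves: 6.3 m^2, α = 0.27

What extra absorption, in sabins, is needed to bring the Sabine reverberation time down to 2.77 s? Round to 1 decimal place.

A₁ = Σ Sᵢαᵢ = 23.6*0.04 + 374*0.08 + 8*0.55 + 374*0.02 + 586.1*0.04 + 6.3*0.27 = 67.889 sabins.
Target A₂ = 0.161·2992/2.77 = 173.903 sabins (V = 2992 m³).
Shortfall: 173.903 − 67.889 = 106.0 sabins.

106.0 sabins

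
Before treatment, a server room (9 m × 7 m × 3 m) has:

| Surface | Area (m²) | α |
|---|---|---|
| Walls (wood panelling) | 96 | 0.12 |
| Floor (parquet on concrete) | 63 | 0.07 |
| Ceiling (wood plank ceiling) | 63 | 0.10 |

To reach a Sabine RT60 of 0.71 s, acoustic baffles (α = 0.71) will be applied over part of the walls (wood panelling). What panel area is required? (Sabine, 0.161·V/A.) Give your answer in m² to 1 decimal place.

35.0

Equivalent absorption area: A₁ = 96·0.12 + 63·0.07 + 63·0.10 = 22.230 m².
Required A₂ = 0.161·189/0.71 = 42.858 sabins.
Absorption to add: 42.858 − 22.230 = 20.628 sabins.
Each m² of panel replacing the walls (wood panelling) adds (0.71 − 0.12) = 0.59 sabins.
Panel area = 20.628 / 0.59 = 35.0 m².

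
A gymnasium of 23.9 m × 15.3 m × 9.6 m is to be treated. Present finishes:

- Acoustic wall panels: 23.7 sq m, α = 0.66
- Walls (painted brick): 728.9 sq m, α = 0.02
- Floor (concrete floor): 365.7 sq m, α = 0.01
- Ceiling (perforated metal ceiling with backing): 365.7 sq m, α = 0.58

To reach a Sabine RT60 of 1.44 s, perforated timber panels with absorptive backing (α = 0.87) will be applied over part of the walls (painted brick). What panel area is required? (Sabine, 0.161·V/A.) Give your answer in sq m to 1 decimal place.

172.4

Total absorption A₁ = 23.7×0.66 + 728.9×0.02 + 365.7×0.01 + 365.7×0.58
  = 15.642 + 14.578 + 3.657 + 212.106 = 245.983 sq m sabins.
Required A₂ = 0.161·3510.432/1.44 = 392.486 sabins.
ΔA needed = 392.486 − 245.983 = 146.503 sabins.
Net gain per sq m: Δα = 0.87 − 0.02 = 0.85.
Panel area = 146.503 / 0.85 = 172.4 sq m.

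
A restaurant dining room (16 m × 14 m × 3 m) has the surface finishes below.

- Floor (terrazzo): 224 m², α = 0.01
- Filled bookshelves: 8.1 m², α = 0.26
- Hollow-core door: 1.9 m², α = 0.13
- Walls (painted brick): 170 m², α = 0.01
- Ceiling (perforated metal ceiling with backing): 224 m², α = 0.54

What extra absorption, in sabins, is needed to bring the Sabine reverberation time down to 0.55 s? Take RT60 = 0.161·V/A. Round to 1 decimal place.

69.5 sabins

Total absorption A₁ = 224×0.01 + 8.1×0.26 + 1.9×0.13 + 170×0.01 + 224×0.54
  = 2.240 + 2.106 + 0.247 + 1.700 + 120.960 = 127.253 m² sabins.
For T = 0.55 s, need A₂ = 0.161·V/T = 0.161·672/0.55 = 196.713 sabins.
Shortfall: 196.713 − 127.253 = 69.5 sabins.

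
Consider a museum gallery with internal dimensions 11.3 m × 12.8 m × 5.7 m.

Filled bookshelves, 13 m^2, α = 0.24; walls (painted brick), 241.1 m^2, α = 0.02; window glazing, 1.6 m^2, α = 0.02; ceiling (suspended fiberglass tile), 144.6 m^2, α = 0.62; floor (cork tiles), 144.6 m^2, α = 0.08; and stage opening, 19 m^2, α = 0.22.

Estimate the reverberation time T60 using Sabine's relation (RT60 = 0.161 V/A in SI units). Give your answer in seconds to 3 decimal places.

1.171 s

A = Σ Sᵢαᵢ = 13*0.24 + 241.1*0.02 + 1.6*0.02 + 144.6*0.62 + 144.6*0.08 + 19*0.22 = 113.374 sabins.
Volume V = 11.3 × 12.8 × 5.7 = 824.448 m³.
T = 0.161 V/A = 0.161·824.448/113.374 = 1.171 s.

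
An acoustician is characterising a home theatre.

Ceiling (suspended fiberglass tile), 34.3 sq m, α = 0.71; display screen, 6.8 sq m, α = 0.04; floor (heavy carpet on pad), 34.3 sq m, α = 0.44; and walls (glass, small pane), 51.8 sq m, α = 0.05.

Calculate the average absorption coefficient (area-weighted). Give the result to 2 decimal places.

0.33

S = Σ Sᵢ = 34.3 + 6.8 + 34.3 + 51.8 = 127.2 sq m.
Σ(Sᵢαᵢ) = 34.3·0.71 + 6.8·0.04 + 34.3·0.44 + 51.8·0.05 = 42.307.
ᾱ = 42.307 / 127.2 = 0.33.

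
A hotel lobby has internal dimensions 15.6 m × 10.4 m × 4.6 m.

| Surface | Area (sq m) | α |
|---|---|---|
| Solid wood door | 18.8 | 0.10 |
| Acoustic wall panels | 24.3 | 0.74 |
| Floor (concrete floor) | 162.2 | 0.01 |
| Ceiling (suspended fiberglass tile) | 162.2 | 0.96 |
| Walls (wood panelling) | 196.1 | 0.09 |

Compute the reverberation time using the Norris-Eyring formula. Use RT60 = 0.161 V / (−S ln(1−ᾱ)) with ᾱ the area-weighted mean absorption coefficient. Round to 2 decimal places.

0.50 s

Total surface area S = 18.8 + 24.3 + 162.2 + 162.2 + 196.1 = 563.6 sq m.
Absorption A = 18.8×0.10 + 24.3×0.74 + 162.2×0.01 + 162.2×0.96 + 196.1×0.09 = 194.845 sabins.
ᾱ = 194.845 / 563.6 = 0.3457.
Eyring denominator: −S ln(1−ᾱ) = 239.073.
V = 15.6 × 10.4 × 4.6 = 746.304 m³.
RT60 = 0.161 × 746.304 / 239.073 = 0.50 s.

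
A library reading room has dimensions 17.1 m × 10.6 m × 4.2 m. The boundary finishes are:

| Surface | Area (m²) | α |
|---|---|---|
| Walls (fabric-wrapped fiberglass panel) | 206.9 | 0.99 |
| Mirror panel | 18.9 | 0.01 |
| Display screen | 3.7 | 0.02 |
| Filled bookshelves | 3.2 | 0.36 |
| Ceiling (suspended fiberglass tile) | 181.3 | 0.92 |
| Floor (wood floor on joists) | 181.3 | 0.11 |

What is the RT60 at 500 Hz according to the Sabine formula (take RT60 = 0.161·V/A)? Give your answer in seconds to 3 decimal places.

0.312 sec

Summing Sᵢαᵢ: 204.831 + 0.189 + 0.074 + 1.152 + 166.796 + 19.943 → A = 392.985 sabins.
Room volume: 761.292 m³.
T = 0.161 V/A = 0.161·761.292/392.985 = 0.312 s.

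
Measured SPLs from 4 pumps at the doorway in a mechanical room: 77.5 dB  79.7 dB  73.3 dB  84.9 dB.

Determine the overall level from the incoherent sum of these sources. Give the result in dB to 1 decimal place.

Sum in the linear (power) domain: Σ 10^(Lᵢ/10) = 10^(77.5/10) + 10^(79.7/10) + 10^(73.3/10) + 10^(84.9/10) = 4.8e+08.
L_total = 10·log₁₀(4.8e+08) = 86.8 dB.

86.8 dB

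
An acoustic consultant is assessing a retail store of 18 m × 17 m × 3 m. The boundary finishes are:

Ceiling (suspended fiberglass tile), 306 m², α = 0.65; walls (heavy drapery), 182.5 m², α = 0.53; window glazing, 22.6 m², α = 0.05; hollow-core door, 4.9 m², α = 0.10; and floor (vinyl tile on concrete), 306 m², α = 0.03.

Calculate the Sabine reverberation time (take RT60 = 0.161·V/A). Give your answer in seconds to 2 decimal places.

Equivalent absorption area: A = 306*0.65 + 182.5*0.53 + 22.6*0.05 + 4.9*0.10 + 306*0.03 = 306.425 m².
Volume V = 18 × 17 × 3 = 918 m³.
T = 0.161 V/A = 0.161·918/306.425 = 0.48 s.

0.48 seconds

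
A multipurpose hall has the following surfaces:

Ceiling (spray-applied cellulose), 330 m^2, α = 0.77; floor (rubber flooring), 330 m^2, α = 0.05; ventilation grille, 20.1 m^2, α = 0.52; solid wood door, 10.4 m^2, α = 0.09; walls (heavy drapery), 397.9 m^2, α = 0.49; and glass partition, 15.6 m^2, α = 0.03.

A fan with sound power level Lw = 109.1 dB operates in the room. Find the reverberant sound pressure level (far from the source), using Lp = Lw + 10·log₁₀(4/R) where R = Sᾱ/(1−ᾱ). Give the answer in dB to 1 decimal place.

85.9 dB

Σ(Sᵢαᵢ) = 330×0.77 + 330×0.05 + 20.1×0.52 + 10.4×0.09 + 397.9×0.49 + 15.6×0.03 = 477.427; total area S = 1104.0 m^2.
ᾱ = 477.427/1104.0 = 0.4325; R = Sᾱ/(1−ᾱ) = 477.427/(1−0.4325) = 841.281 m^2.
Lp = Lw + 10 log₁₀(4/R) = 109.1 -23.23 = 85.9 dB.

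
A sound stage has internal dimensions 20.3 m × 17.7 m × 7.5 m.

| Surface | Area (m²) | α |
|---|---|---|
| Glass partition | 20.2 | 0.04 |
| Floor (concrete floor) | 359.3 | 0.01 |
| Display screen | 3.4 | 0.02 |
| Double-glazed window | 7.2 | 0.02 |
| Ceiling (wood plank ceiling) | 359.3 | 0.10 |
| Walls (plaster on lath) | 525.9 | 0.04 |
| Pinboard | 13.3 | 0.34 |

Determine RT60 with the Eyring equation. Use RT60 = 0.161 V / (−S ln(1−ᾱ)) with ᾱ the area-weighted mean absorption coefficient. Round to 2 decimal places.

6.39 s

Total surface area S = 20.2 + 359.3 + 3.4 + 7.2 + 359.3 + 525.9 + 13.3 = 1288.6 m².
Σ(Sᵢαᵢ) = 20.2·0.04 + 359.3·0.01 + 3.4·0.02 + 7.2·0.02 + 359.3·0.10 + 525.9·0.04 + 13.3·0.34 = 66.101.
ᾱ = 66.101 / 1288.6 = 0.0513.
−S·ln(1−ᾱ) = −1288.6 × ln(1 − 0.0513) = 67.861.
V = 20.3 × 17.7 × 7.5 = 2694.825 m³.
RT60 = 0.161 × 2694.825 / 67.861 = 6.39 s.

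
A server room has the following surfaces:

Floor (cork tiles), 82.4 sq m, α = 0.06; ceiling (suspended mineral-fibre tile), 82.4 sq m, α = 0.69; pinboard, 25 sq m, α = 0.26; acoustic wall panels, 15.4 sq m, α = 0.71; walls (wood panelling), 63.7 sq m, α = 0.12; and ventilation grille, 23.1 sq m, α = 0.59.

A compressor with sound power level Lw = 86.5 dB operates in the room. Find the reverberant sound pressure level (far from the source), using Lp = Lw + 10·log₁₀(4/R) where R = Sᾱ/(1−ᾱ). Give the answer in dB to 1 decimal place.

Σ(Sᵢαᵢ) = 82.4·0.06 + 82.4·0.69 + 25·0.26 + 15.4·0.71 + 63.7·0.12 + 23.1·0.59 = 100.507; total area S = 292.0 sq m.
ᾱ = 100.507/292.0 = 0.3442; R = Sᾱ/(1−ᾱ) = 100.507/(1−0.3442) = 153.259 sq m.
Lp = Lw + 10 log₁₀(4/R) = 86.5 -15.83 = 70.7 dB.

70.7 dB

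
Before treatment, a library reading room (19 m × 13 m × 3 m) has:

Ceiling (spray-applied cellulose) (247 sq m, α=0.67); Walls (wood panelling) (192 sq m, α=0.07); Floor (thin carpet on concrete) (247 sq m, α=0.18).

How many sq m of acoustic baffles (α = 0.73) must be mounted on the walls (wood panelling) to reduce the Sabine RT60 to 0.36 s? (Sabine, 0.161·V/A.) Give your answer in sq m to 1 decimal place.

A₁ = Σ Sᵢαᵢ = 247·0.67 + 192·0.07 + 247·0.18 = 223.390 sabins.
Required A₂ = 0.161·741/0.36 = 331.392 sabins.
Absorption to add: 331.392 − 223.390 = 108.002 sabins.
Each sq m of panel replacing the walls (wood panelling) adds (0.73 − 0.07) = 0.66 sabins.
Panel area = 108.002 / 0.66 = 163.6 sq m.

163.6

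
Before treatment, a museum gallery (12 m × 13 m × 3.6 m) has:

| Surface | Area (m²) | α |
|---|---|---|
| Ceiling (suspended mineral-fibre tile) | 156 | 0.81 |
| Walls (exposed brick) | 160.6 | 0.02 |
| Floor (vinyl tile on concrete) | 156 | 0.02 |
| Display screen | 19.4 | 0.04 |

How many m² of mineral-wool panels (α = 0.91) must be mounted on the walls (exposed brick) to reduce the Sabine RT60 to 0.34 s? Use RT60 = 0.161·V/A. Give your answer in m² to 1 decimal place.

Total absorption A₁ = 156*0.81 + 160.6*0.02 + 156*0.02 + 19.4*0.04
  = 126.360 + 3.212 + 3.120 + 0.776 = 133.468 m² sabins.
Required A₂ = 0.161·561.6/0.34 = 265.934 sabins.
Absorption to add: 265.934 − 133.468 = 132.466 sabins.
Net gain per m²: Δα = 0.91 − 0.02 = 0.89.
Area = ΔA/Δα = 132.466/0.89 = 148.8 m².

148.8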